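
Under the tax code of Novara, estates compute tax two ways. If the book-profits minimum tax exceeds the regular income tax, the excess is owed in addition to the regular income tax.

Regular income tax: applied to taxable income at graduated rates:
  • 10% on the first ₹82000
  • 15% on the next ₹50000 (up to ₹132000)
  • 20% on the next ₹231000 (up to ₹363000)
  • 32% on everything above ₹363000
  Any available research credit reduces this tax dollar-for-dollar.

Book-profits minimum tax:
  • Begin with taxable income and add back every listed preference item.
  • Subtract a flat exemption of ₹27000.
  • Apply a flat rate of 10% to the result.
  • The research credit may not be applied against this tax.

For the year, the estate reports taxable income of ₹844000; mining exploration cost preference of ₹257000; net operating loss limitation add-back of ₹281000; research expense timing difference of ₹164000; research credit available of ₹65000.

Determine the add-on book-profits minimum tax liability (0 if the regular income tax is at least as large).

Book-profits minimum tax:
  Adjusted income: ₹844000 + ₹257000 + ₹281000 + ₹164000 = ₹1546000
  Less exemption ₹27000 → base ₹1519000
  ₹1519000 × 10% = ₹151900

Regular income tax:
  ₹82000 × 10% = ₹8200
  ₹50000 × 15% = ₹7500
  ₹231000 × 20% = ₹46200
  ₹481000 × 32% = ₹153920
  → ₹215820
  Less research credit ₹65000 → ₹150820

Excess of book-profits minimum tax over regular income tax: ₹151900 − ₹150820 = ₹1080.

₹1080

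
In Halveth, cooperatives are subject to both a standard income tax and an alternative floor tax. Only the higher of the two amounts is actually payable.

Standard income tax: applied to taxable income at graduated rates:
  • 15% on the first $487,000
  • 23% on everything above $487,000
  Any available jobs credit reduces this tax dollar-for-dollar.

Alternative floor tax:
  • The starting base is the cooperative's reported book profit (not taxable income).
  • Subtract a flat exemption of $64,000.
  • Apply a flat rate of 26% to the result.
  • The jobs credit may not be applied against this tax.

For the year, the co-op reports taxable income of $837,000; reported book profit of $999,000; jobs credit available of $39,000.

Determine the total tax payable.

$243,100

Alternative floor tax:
  Base (reported book profit): $999,000
  Less exemption $64,000 → base $935,000
  $935,000 × 26% = $243,100

Standard income tax:
  $487,000 × 15% = $73,050
  $350,000 × 23% = $80,500
  → $153,550
  Less jobs credit $39,000 → $114,550

$243,100 > $114,550, so the alternative floor tax is the binding amount.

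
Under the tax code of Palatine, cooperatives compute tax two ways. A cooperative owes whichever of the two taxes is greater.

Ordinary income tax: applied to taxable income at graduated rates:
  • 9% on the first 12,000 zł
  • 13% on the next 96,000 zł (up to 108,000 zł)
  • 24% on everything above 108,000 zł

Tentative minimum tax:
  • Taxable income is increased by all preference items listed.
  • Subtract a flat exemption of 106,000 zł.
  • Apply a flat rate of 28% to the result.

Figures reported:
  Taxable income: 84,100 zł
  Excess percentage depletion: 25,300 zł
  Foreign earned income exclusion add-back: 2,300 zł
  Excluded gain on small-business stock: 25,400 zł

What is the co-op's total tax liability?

10,453 zł

Tentative minimum tax:
  Adjusted income: 84,100 zł + 25,300 zł + 2,300 zł + 25,400 zł = 137,100 zł
  Less exemption 106,000 zł → base 31,100 zł
  31,100 zł × 28% = 8,708 zł

Ordinary income tax:
  12,000 zł × 9% = 1,080 zł
  72,100 zł × 13% = 9,373 zł
  → 10,453 zł

10,453 zł > 8,708 zł, so the ordinary income tax governs.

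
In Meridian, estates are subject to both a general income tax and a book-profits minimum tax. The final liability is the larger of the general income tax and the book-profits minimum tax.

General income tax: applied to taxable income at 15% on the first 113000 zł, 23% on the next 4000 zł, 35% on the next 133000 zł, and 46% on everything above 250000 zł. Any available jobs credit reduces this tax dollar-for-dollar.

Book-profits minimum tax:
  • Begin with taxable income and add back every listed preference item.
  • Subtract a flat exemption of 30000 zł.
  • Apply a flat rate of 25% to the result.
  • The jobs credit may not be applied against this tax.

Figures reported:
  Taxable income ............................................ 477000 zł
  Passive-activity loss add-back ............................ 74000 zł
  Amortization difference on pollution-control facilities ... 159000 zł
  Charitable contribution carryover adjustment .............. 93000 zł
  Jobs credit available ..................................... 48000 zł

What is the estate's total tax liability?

General income tax:
  113000 zł × 15% = 16950 zł
  4000 zł × 23% = 920 zł
  133000 zł × 35% = 46550 zł
  227000 zł × 46% = 104420 zł
  → 168840 zł
  Less jobs credit 48000 zł → 120840 zł

Book-profits minimum tax:
  Adjusted income: 477000 zł + 74000 zł + 159000 zł + 93000 zł = 803000 zł
  Less exemption 30000 zł → base 773000 zł
  773000 zł × 25% = 193250 zł

193250 zł > 120840 zł, so the book-profits minimum tax is the binding amount.

193250 zł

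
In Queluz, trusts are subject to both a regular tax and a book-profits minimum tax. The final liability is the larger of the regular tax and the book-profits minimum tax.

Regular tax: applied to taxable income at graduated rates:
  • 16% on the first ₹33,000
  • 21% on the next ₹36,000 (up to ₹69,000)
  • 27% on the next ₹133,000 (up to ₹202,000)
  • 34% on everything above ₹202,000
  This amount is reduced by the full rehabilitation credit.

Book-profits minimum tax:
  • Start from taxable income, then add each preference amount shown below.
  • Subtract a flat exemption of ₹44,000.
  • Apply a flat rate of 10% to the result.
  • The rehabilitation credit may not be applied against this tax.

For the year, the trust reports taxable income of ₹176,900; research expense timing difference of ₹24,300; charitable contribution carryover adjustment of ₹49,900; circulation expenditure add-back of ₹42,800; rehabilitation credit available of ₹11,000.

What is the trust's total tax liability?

₹30,973

Regular tax:
  ₹33,000 × 16% = ₹5,280
  ₹36,000 × 21% = ₹7,560
  ₹107,900 × 27% = ₹29,133
  → ₹41,973
  Less rehabilitation credit ₹11,000 → ₹30,973

Book-profits minimum tax:
  Adjusted income: ₹176,900 + ₹24,300 + ₹49,900 + ₹42,800 = ₹293,900
  Less exemption ₹44,000 → base ₹249,900
  ₹249,900 × 10% = ₹24,990

₹30,973 > ₹24,990, so the regular tax governs.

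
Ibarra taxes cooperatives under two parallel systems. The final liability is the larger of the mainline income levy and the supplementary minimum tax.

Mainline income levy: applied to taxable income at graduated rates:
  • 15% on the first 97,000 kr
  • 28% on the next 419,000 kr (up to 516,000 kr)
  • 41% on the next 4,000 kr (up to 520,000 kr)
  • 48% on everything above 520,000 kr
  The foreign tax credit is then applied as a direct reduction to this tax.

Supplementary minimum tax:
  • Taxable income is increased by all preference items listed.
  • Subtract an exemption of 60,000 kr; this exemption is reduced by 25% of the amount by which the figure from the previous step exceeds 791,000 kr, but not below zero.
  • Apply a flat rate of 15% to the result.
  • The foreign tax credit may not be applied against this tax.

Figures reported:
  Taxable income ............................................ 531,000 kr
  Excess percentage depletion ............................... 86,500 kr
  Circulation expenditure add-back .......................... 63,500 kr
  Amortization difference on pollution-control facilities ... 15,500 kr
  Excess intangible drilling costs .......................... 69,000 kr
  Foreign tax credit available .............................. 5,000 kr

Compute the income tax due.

133,790 kr

Mainline income levy:
  97,000 kr × 15% = 14,550 kr
  419,000 kr × 28% = 117,320 kr
  4,000 kr × 41% = 1,640 kr
  11,000 kr × 48% = 5,280 kr
  → 138,790 kr
  Less foreign tax credit 5,000 kr → 133,790 kr

Supplementary minimum tax:
  Adjusted income: 531,000 kr + 86,500 kr + 63,500 kr + 15,500 kr + 69,000 kr = 765,500 kr
  Exemption: 765,500 kr ≤ 791,000 kr, so full 60,000 kr applies
  Base: 765,500 kr − 60,000 kr = 705,500 kr
  705,500 kr × 15% = 105,825 kr

133,790 kr > 105,825 kr, so the mainline income levy governs.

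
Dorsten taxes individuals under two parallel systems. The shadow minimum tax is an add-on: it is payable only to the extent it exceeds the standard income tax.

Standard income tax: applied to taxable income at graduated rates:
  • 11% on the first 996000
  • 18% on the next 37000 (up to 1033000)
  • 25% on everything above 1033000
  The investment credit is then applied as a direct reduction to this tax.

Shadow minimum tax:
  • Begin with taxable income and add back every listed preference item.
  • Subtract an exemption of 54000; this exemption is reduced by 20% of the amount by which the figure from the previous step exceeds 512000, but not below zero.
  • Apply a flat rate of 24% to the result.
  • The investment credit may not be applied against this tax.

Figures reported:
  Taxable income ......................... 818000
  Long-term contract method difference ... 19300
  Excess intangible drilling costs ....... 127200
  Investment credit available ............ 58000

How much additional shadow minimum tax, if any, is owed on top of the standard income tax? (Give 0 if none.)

Standard income tax:
  818000 × 11% = 89980
  Less investment credit 58000 → 31980

Shadow minimum tax:
  Adjusted income: 818000 + 19300 + 127200 = 964500
  Exemption: 20% × (964500 − 512000) = 90500 ≥ 54000, so the exemption is fully phased out
  Base: 964500 − 0 = 964500
  964500 × 24% = 231480

Excess of shadow minimum tax over standard income tax: 231480 − 31980 = 199500.

199500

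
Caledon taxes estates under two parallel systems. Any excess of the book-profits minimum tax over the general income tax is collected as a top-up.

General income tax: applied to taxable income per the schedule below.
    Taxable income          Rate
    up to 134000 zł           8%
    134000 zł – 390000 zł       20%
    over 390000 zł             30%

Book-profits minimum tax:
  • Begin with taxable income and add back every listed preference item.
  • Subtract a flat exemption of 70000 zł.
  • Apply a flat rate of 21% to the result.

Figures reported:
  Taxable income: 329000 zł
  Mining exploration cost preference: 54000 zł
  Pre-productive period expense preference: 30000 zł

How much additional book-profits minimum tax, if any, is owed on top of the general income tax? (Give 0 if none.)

Book-profits minimum tax:
  Adjusted income: 329000 zł + 54000 zł + 30000 zł = 413000 zł
  Less exemption 70000 zł → base 343000 zł
  343000 zł × 21% = 72030 zł

General income tax:
  134000 zł × 8% = 10720 zł
  195000 zł × 20% = 39000 zł
  → 49720 zł

Excess of book-profits minimum tax over general income tax: 72030 zł − 49720 zł = 22310 zł.

22310 zł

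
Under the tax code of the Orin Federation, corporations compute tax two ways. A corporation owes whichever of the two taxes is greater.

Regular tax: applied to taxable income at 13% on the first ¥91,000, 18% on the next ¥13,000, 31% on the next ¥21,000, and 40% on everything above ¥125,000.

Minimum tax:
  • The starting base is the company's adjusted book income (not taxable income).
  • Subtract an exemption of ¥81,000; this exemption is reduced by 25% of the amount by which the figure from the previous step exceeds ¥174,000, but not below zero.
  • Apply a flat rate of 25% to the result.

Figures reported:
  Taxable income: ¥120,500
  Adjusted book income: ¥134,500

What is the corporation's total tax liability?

Minimum tax:
  Base (adjusted book income): ¥134,500
  Exemption: ¥134,500 ≤ ¥174,000, so full ¥81,000 applies
  Base: ¥134,500 − ¥81,000 = ¥53,500
  ¥53,500 × 25% = ¥13,375

Regular tax:
  ¥91,000 × 13% = ¥11,830
  ¥13,000 × 18% = ¥2,340
  ¥16,500 × 31% = ¥5,115
  → ¥19,285

¥19,285 > ¥13,375, so the regular tax governs.

¥19,285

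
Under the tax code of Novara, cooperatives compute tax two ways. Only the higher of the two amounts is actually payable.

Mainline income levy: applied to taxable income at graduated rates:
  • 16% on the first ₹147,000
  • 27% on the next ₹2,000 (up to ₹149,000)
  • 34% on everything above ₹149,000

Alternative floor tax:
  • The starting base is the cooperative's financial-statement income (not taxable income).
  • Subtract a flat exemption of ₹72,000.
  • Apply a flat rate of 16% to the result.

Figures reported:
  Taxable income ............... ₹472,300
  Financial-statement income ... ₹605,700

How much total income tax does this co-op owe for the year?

₹133,982

Alternative floor tax:
  Base (financial-statement income): ₹605,700
  Less exemption ₹72,000 → base ₹533,700
  ₹533,700 × 16% = ₹85,392

Mainline income levy:
  ₹147,000 × 16% = ₹23,520
  ₹2,000 × 27% = ₹540
  ₹323,300 × 34% = ₹109,922
  → ₹133,982

₹133,982 > ₹85,392, so the mainline income levy governs.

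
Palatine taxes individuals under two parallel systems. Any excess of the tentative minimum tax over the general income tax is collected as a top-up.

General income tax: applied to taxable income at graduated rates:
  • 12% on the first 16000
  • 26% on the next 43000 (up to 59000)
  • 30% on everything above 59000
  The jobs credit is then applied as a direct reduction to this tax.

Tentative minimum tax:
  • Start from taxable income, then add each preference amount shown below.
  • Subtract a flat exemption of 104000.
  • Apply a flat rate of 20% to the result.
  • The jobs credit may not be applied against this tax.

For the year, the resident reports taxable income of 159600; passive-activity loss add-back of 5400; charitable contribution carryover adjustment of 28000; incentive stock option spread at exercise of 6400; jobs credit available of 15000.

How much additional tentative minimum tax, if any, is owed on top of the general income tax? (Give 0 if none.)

General income tax:
  16000 × 12% = 1920
  43000 × 26% = 11180
  100600 × 30% = 30180
  → 43280
  Less jobs credit 15000 → 28280

Tentative minimum tax:
  Adjusted income: 159600 + 5400 + 28000 + 6400 = 199400
  Less exemption 104000 → base 95400
  95400 × 20% = 19080

19080 ≤ 28280, so no add-on is due.

0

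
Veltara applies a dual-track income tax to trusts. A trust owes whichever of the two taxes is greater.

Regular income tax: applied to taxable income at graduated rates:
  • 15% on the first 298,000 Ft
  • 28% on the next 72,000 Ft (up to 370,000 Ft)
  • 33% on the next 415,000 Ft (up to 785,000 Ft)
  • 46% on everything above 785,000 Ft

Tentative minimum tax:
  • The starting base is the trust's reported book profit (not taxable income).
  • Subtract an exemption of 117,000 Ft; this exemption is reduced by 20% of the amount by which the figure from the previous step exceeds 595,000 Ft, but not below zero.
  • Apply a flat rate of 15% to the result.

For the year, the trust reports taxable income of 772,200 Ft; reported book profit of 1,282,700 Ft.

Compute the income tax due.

Regular income tax:
  298,000 Ft × 15% = 44,700 Ft
  72,000 Ft × 28% = 20,160 Ft
  402,200 Ft × 33% = 132,726 Ft
  → 197,586 Ft

Tentative minimum tax:
  Base (reported book profit): 1,282,700 Ft
  Exemption: 20% × (1,282,700 Ft − 595,000 Ft) = 137,540 Ft ≥ 117,000 Ft, so the exemption is fully phased out
  Base: 1,282,700 Ft − 0 Ft = 1,282,700 Ft
  1,282,700 Ft × 15% = 192,405 Ft

197,586 Ft > 192,405 Ft, so the regular income tax governs.

197,586 Ft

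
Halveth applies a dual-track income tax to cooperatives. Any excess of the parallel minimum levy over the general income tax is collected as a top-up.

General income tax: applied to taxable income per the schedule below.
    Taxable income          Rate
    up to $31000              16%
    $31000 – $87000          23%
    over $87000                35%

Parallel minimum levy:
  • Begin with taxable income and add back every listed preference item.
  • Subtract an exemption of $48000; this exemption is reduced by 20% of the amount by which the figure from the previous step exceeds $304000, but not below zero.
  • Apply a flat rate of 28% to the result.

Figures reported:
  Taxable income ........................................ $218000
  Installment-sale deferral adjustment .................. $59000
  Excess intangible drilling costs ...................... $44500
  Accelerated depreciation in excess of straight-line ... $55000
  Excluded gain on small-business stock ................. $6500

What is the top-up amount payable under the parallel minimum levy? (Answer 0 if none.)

$34534

Parallel minimum levy:
  Adjusted income: $218000 + $59000 + $44500 + $55000 + $6500 = $383000
  Exemption: $48000 − 20% × ($383000 − $304000) = $48000 − $15800 = $32200
  Base: $383000 − $32200 = $350800
  $350800 × 28% = $98224

General income tax:
  $31000 × 16% = $4960
  $56000 × 23% = $12880
  $131000 × 35% = $45850
  → $63690

Excess of parallel minimum levy over general income tax: $98224 − $63690 = $34534.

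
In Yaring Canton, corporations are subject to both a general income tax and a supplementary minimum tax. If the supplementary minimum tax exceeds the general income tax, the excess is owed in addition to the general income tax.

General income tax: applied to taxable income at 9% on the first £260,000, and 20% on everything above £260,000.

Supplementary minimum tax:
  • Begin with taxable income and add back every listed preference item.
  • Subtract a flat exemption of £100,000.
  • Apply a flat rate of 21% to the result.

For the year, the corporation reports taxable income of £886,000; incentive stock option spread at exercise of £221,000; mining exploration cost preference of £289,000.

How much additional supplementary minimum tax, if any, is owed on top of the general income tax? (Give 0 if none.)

£123,560

Supplementary minimum tax:
  Adjusted income: £886,000 + £221,000 + £289,000 = £1,396,000
  Less exemption £100,000 → base £1,296,000
  £1,296,000 × 21% = £272,160

General income tax:
  £260,000 × 9% = £23,400
  £626,000 × 20% = £125,200
  → £148,600

Excess of supplementary minimum tax over general income tax: £272,160 − £148,600 = £123,560.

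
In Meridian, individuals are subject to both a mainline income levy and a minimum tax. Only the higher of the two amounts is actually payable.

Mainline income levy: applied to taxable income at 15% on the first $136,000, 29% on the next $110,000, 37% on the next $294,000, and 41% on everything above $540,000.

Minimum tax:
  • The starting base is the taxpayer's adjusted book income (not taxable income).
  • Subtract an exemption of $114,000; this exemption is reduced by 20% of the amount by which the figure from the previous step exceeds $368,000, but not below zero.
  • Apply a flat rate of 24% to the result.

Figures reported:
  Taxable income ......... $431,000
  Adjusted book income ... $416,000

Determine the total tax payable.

Minimum tax:
  Base (adjusted book income): $416,000
  Exemption: $114,000 − 20% × ($416,000 − $368,000) = $114,000 − $9,600 = $104,400
  Base: $416,000 − $104,400 = $311,600
  $311,600 × 24% = $74,784

Mainline income levy:
  $136,000 × 15% = $20,400
  $110,000 × 29% = $31,900
  $185,000 × 37% = $68,450
  → $120,750

$120,750 > $74,784, so the mainline income levy governs.

$120,750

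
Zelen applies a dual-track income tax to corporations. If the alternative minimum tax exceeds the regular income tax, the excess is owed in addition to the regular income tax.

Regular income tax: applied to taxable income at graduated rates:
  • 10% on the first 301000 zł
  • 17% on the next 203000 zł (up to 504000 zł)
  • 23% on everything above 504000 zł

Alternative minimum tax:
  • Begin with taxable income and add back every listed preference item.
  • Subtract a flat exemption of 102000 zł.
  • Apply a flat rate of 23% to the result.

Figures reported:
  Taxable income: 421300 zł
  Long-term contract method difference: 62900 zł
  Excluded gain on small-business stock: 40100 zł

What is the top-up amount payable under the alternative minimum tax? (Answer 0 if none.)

46578 zł

Regular income tax:
  301000 zł × 10% = 30100 zł
  120300 zł × 17% = 20451 zł
  → 50551 zł

Alternative minimum tax:
  Adjusted income: 421300 zł + 62900 zł + 40100 zł = 524300 zł
  Less exemption 102000 zł → base 422300 zł
  422300 zł × 23% = 97129 zł

Excess of alternative minimum tax over regular income tax: 97129 zł − 50551 zł = 46578 zł.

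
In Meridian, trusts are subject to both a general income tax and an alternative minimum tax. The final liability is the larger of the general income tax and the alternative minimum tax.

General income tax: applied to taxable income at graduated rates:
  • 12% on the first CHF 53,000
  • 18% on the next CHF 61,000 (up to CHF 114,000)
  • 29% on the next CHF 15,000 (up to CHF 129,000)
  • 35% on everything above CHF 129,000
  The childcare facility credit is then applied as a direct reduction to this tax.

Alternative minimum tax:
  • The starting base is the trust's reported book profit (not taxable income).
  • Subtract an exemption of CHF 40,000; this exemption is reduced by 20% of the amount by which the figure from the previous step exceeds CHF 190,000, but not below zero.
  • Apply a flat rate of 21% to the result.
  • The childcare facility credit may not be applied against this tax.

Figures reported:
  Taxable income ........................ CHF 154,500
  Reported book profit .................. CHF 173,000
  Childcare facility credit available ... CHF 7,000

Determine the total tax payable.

CHF 27,930

General income tax:
  CHF 53,000 × 12% = CHF 6,360
  CHF 61,000 × 18% = CHF 10,980
  CHF 15,000 × 29% = CHF 4,350
  CHF 25,500 × 35% = CHF 8,925
  → CHF 30,615
  Less childcare facility credit CHF 7,000 → CHF 23,615

Alternative minimum tax:
  Base (reported book profit): CHF 173,000
  Exemption: CHF 173,000 ≤ CHF 190,000, so full CHF 40,000 applies
  Base: CHF 173,000 − CHF 40,000 = CHF 133,000
  CHF 133,000 × 21% = CHF 27,930

CHF 27,930 > CHF 23,615, so the alternative minimum tax is the binding amount.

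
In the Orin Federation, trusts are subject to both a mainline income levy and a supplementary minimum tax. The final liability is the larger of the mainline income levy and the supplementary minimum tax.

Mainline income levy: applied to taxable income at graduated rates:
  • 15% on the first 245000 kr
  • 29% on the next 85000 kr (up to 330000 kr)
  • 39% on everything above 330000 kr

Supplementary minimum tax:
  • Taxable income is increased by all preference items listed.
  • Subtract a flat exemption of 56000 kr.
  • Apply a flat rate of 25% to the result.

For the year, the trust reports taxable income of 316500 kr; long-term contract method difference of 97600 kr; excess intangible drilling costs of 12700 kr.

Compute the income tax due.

92700 kr

Mainline income levy:
  245000 kr × 15% = 36750 kr
  71500 kr × 29% = 20735 kr
  → 57485 kr

Supplementary minimum tax:
  Adjusted income: 316500 kr + 97600 kr + 12700 kr = 426800 kr
  Less exemption 56000 kr → base 370800 kr
  370800 kr × 25% = 92700 kr

92700 kr > 57485 kr, so the supplementary minimum tax is the binding amount.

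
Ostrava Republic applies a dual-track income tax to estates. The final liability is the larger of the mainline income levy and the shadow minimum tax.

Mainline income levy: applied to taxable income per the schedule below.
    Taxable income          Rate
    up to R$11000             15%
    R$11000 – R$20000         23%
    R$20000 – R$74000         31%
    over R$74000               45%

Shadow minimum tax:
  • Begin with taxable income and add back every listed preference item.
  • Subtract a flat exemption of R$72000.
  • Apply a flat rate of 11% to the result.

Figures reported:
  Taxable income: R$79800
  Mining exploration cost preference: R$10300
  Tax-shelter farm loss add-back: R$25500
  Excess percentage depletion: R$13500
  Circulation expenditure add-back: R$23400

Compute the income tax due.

Mainline income levy:
  R$11000 × 15% = R$1650
  R$9000 × 23% = R$2070
  R$54000 × 31% = R$16740
  R$5800 × 45% = R$2610
  → R$23070

Shadow minimum tax:
  Adjusted income: R$79800 + R$10300 + R$25500 + R$13500 + R$23400 = R$152500
  Less exemption R$72000 → base R$80500
  R$80500 × 11% = R$8855

R$23070 > R$8855, so the mainline income levy governs.

R$23070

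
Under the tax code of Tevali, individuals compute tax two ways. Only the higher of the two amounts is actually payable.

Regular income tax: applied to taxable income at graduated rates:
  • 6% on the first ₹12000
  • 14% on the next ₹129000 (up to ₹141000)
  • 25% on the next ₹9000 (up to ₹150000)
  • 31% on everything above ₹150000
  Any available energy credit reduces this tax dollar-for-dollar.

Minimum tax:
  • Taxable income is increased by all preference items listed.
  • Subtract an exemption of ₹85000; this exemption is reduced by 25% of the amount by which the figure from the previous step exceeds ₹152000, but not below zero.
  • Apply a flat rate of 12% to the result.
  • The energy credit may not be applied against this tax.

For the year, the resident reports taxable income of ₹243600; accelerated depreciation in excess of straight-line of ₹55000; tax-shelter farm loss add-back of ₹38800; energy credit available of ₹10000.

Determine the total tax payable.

Minimum tax:
  Adjusted income: ₹243600 + ₹55000 + ₹38800 = ₹337400
  Exemption: ₹85000 − 25% × (₹337400 − ₹152000) = ₹85000 − ₹46350 = ₹38650
  Base: ₹337400 − ₹38650 = ₹298750
  ₹298750 × 12% = ₹35850

Regular income tax:
  ₹12000 × 6% = ₹720
  ₹129000 × 14% = ₹18060
  ₹9000 × 25% = ₹2250
  ₹93600 × 31% = ₹29016
  → ₹50046
  Less energy credit ₹10000 → ₹40046

₹40046 > ₹35850, so the regular income tax governs.

₹40046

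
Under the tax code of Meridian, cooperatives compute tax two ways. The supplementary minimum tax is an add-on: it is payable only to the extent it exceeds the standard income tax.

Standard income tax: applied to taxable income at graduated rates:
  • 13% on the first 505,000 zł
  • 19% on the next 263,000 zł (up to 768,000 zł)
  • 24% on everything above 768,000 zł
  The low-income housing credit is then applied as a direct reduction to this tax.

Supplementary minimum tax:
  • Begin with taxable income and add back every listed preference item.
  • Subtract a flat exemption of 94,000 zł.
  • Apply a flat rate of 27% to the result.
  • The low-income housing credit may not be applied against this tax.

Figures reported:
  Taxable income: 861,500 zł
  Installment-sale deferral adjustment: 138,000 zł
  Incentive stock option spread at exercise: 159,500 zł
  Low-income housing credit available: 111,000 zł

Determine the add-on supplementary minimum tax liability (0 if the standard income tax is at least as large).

Standard income tax:
  505,000 zł × 13% = 65,650 zł
  263,000 zł × 19% = 49,970 zł
  93,500 zł × 24% = 22,440 zł
  → 138,060 zł
  Less low-income housing credit 111,000 zł → 27,060 zł

Supplementary minimum tax:
  Adjusted income: 861,500 zł + 138,000 zł + 159,500 zł = 1,159,000 zł
  Less exemption 94,000 zł → base 1,065,000 zł
  1,065,000 zł × 27% = 287,550 zł

Excess of supplementary minimum tax over standard income tax: 287,550 zł − 27,060 zł = 260,490 zł.

260,490 zł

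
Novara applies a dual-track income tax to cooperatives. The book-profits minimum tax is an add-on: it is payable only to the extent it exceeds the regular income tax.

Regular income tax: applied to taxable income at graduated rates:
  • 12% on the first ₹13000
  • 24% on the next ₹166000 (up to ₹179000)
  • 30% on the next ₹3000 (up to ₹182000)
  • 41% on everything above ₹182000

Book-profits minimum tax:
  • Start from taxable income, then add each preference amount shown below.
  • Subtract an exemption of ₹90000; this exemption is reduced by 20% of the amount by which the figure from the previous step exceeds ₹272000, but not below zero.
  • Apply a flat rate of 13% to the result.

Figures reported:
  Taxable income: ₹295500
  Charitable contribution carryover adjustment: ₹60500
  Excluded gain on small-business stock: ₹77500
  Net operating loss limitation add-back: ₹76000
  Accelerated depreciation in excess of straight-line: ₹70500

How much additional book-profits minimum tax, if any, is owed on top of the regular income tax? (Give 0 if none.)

₹0

Book-profits minimum tax:
  Adjusted income: ₹295500 + ₹60500 + ₹77500 + ₹76000 + ₹70500 = ₹580000
  Exemption: ₹90000 − 20% × (₹580000 − ₹272000) = ₹90000 − ₹61600 = ₹28400
  Base: ₹580000 − ₹28400 = ₹551600
  ₹551600 × 13% = ₹71708

Regular income tax:
  ₹13000 × 12% = ₹1560
  ₹166000 × 24% = ₹39840
  ₹3000 × 30% = ₹900
  ₹113500 × 41% = ₹46535
  → ₹88835

₹71708 ≤ ₹88835, so no add-on is due.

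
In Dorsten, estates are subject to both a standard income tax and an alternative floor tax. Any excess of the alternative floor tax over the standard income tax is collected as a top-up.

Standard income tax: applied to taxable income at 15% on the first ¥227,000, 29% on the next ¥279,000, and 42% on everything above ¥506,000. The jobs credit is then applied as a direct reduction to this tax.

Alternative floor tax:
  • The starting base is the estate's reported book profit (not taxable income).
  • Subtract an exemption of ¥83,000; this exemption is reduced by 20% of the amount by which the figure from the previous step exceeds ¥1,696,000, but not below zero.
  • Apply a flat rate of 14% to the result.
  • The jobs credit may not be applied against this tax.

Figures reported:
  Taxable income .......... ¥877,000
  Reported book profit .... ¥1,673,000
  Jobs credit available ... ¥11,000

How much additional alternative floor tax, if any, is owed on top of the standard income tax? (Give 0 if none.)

Standard income tax:
  ¥227,000 × 15% = ¥34,050
  ¥279,000 × 29% = ¥80,910
  ¥371,000 × 42% = ¥155,820
  → ¥270,780
  Less jobs credit ¥11,000 → ¥259,780

Alternative floor tax:
  Base (reported book profit): ¥1,673,000
  Exemption: ¥1,673,000 ≤ ¥1,696,000, so full ¥83,000 applies
  Base: ¥1,673,000 − ¥83,000 = ¥1,590,000
  ¥1,590,000 × 14% = ¥222,600

¥222,600 ≤ ¥259,780, so no add-on is due.

¥0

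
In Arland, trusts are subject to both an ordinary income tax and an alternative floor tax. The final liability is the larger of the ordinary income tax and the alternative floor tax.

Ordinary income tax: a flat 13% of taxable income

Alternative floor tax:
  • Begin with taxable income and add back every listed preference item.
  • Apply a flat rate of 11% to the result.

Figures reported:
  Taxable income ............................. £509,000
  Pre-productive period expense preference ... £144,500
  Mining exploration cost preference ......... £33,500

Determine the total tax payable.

Alternative floor tax:
  Adjusted income: £509,000 + £144,500 + £33,500 = £687,000
  £687,000 × 11% = £75,570

Ordinary income tax:
  £509,000 × 13% = £66,170

£75,570 > £66,170, so the alternative floor tax is the binding amount.

£75,570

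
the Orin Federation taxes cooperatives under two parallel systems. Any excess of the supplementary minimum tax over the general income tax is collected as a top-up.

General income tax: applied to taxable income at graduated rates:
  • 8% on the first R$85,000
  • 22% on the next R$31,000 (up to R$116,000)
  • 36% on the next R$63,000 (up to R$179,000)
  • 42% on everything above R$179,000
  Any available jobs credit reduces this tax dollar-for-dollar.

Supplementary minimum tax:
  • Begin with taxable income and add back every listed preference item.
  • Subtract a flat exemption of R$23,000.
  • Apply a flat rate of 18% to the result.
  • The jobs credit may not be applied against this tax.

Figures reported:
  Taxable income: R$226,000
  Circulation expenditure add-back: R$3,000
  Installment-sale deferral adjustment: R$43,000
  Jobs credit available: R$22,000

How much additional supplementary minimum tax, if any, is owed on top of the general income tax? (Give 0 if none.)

Supplementary minimum tax:
  Adjusted income: R$226,000 + R$3,000 + R$43,000 = R$272,000
  Less exemption R$23,000 → base R$249,000
  R$249,000 × 18% = R$44,820

General income tax:
  R$85,000 × 8% = R$6,800
  R$31,000 × 22% = R$6,820
  R$63,000 × 36% = R$22,680
  R$47,000 × 42% = R$19,740
  → R$56,040
  Less jobs credit R$22,000 → R$34,040

Excess of supplementary minimum tax over general income tax: R$44,820 − R$34,040 = R$10,780.

R$10,780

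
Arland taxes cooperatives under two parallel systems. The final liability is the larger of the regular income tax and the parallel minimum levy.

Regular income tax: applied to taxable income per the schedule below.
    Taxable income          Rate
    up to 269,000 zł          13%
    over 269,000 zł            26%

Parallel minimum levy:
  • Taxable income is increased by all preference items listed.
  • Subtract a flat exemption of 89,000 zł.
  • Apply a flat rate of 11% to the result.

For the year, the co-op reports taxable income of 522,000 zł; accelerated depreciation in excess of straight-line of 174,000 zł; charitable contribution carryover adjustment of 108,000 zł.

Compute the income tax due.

100,750 zł

Parallel minimum levy:
  Adjusted income: 522,000 zł + 174,000 zł + 108,000 zł = 804,000 zł
  Less exemption 89,000 zł → base 715,000 zł
  715,000 zł × 11% = 78,650 zł

Regular income tax:
  269,000 zł × 13% = 34,970 zł
  253,000 zł × 26% = 65,780 zł
  → 100,750 zł

100,750 zł > 78,650 zł, so the regular income tax governs.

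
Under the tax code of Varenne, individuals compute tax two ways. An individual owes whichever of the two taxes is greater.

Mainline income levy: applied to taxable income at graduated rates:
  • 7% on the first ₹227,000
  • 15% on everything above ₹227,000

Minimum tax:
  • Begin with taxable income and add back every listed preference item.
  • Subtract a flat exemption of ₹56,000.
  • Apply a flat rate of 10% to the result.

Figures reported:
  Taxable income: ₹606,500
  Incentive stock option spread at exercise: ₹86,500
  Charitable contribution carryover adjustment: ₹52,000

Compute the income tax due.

Minimum tax:
  Adjusted income: ₹606,500 + ₹86,500 + ₹52,000 = ₹745,000
  Less exemption ₹56,000 → base ₹689,000
  ₹689,000 × 10% = ₹68,900

Mainline income levy:
  ₹227,000 × 7% = ₹15,890
  ₹379,500 × 15% = ₹56,925
  → ₹72,815

₹72,815 > ₹68,900, so the mainline income levy governs.

₹72,815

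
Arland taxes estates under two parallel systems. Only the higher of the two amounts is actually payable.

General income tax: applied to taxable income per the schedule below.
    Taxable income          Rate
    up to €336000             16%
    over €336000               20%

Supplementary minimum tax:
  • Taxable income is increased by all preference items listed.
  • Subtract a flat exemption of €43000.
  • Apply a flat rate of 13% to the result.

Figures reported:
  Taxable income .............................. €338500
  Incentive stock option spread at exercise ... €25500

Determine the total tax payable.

General income tax:
  €336000 × 16% = €53760
  €2500 × 20% = €500
  → €54260

Supplementary minimum tax:
  Adjusted income: €338500 + €25500 = €364000
  Less exemption €43000 → base €321000
  €321000 × 13% = €41730

€54260 > €41730, so the general income tax governs.

€54260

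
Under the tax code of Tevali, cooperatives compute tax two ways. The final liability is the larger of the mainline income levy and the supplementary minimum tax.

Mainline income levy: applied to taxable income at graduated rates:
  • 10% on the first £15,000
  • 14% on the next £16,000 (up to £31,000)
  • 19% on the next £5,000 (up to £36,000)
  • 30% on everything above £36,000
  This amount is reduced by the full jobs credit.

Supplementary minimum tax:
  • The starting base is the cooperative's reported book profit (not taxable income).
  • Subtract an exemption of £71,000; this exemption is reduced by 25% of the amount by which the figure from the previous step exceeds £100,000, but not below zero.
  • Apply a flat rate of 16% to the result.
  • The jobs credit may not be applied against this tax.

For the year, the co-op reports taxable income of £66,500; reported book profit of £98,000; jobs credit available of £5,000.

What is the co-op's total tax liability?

£8,840

Mainline income levy:
  £15,000 × 10% = £1,500
  £16,000 × 14% = £2,240
  £5,000 × 19% = £950
  £30,500 × 30% = £9,150
  → £13,840
  Less jobs credit £5,000 → £8,840

Supplementary minimum tax:
  Base (reported book profit): £98,000
  Exemption: £98,000 ≤ £100,000, so full £71,000 applies
  Base: £98,000 − £71,000 = £27,000
  £27,000 × 16% = £4,320

£8,840 > £4,320, so the mainline income levy governs.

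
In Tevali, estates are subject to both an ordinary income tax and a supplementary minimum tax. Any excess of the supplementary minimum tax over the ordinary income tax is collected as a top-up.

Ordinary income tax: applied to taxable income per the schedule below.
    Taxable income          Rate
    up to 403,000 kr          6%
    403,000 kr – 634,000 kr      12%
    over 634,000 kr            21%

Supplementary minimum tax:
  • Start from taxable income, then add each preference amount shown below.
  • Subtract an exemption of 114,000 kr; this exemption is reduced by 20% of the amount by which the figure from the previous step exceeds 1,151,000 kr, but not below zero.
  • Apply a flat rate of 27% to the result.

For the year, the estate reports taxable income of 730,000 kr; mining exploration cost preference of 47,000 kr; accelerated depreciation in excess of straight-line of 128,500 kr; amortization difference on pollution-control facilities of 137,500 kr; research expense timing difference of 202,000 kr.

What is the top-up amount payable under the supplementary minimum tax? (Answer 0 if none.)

Ordinary income tax:
  403,000 kr × 6% = 24,180 kr
  231,000 kr × 12% = 27,720 kr
  96,000 kr × 21% = 20,160 kr
  → 72,060 kr

Supplementary minimum tax:
  Adjusted income: 730,000 kr + 47,000 kr + 128,500 kr + 137,500 kr + 202,000 kr = 1,245,000 kr
  Exemption: 114,000 kr − 20% × (1,245,000 kr − 1,151,000 kr) = 114,000 kr − 18,800 kr = 95,200 kr
  Base: 1,245,000 kr − 95,200 kr = 1,149,800 kr
  1,149,800 kr × 27% = 310,446 kr

Excess of supplementary minimum tax over ordinary income tax: 310,446 kr − 72,060 kr = 238,386 kr.

238,386 kr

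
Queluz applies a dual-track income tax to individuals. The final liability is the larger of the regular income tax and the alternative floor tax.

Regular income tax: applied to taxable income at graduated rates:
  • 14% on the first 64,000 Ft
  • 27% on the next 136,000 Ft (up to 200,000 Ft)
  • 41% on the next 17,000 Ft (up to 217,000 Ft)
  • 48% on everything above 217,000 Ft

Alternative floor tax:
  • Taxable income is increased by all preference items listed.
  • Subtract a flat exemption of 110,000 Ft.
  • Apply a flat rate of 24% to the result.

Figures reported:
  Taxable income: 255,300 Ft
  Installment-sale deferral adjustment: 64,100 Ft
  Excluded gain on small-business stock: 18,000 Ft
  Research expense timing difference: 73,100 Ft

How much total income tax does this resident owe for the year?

Regular income tax:
  64,000 Ft × 14% = 8,960 Ft
  136,000 Ft × 27% = 36,720 Ft
  17,000 Ft × 41% = 6,970 Ft
  38,300 Ft × 48% = 18,384 Ft
  → 71,034 Ft

Alternative floor tax:
  Adjusted income: 255,300 Ft + 64,100 Ft + 18,000 Ft + 73,100 Ft = 410,500 Ft
  Less exemption 110,000 Ft → base 300,500 Ft
  300,500 Ft × 24% = 72,120 Ft

72,120 Ft > 71,034 Ft, so the alternative floor tax is the binding amount.

72,120 Ft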